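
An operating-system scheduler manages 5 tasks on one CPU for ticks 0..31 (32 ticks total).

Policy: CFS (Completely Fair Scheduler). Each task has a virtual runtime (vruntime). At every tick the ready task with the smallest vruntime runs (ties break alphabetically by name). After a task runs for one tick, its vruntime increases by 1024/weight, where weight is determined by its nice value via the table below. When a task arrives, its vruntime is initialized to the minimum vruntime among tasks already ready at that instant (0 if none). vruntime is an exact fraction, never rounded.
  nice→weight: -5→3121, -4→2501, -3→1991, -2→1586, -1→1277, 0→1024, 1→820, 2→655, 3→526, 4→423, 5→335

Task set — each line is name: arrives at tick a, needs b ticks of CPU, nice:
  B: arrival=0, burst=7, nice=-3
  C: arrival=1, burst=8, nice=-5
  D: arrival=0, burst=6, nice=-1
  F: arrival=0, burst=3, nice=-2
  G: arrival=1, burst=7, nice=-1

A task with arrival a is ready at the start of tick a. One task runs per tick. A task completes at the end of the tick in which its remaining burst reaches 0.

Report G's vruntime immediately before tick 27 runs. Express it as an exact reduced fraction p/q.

vruntime(G, start of tick 27) = 4096/1277

t=0: vr[B=0 D=0 F=0] → run B
t=1: vr[B=1024/1991 C=0 D=0 F=0 G=0] → run C
t=2: vr[B=1024/1991 C=1024/3121 D=0 F=0 G=0] → run D
t=3: vr[B=1024/1991 C=1024/3121 D=1024/1277 F=0 G=0] → run F
t=4: vr[B=1024/1991 C=1024/3121 D=1024/1277 F=512/793 G=0] → run G
t=5: vr[B=1024/1991 C=1024/3121 D=1024/1277 F=512/793 G=1024/1277] → run C
t=6: vr[B=1024/1991 C=2048/3121 D=1024/1277 F=512/793 G=1024/1277] → run B
t=7: vr[B=2048/1991 C=2048/3121 D=1024/1277 F=512/793 G=1024/1277] → run F
t=8: vr[B=2048/1991 C=2048/3121 D=1024/1277 F=1024/793 G=1024/1277] → run C
t=9: vr[B=2048/1991 C=3072/3121 D=1024/1277 F=1024/793 G=1024/1277] → run D
t=10: vr[B=2048/1991 C=3072/3121 D=2048/1277 F=1024/793 G=1024/1277] → run G
t=11: vr[B=2048/1991 C=3072/3121 D=2048/1277 F=1024/793 G=2048/1277] → run C
t=12: vr[B=2048/1991 C=4096/3121 D=2048/1277 F=1024/793 G=2048/1277] → run B
t=13: vr[B=3072/1991 C=4096/3121 D=2048/1277 F=1024/793 G=2048/1277] → run F
t=14: vr[B=3072/1991 C=4096/3121 D=2048/1277 G=2048/1277] → run C
t=15: vr[B=3072/1991 C=5120/3121 D=2048/1277 G=2048/1277] → run B
t=16: vr[B=4096/1991 C=5120/3121 D=2048/1277 G=2048/1277] → run D
t=17: vr[B=4096/1991 C=5120/3121 D=3072/1277 G=2048/1277] → run G
t=18: vr[B=4096/1991 C=5120/3121 D=3072/1277 G=3072/1277] → run C
t=19: vr[B=4096/1991 C=6144/3121 D=3072/1277 G=3072/1277] → run C
t=20: vr[B=4096/1991 C=7168/3121 D=3072/1277 G=3072/1277] → run B
t=21: vr[B=5120/1991 C=7168/3121 D=3072/1277 G=3072/1277] → run C
t=22: vr[B=5120/1991 D=3072/1277 G=3072/1277] → run D
t=23: vr[B=5120/1991 D=4096/1277 G=3072/1277] → run G
t=24: vr[B=5120/1991 D=4096/1277 G=4096/1277] → run B
t=25: vr[B=6144/1991 D=4096/1277 G=4096/1277] → run B
t=26: vr[D=4096/1277 G=4096/1277] → run D
t=27: vr[D=5120/1277 G=4096/1277] → run G
t=28: vr[D=5120/1277 G=5120/1277] → run D
t=29: vr[G=5120/1277] → run G
t=30: vr[G=6144/1277] → run G
t=31: (idle)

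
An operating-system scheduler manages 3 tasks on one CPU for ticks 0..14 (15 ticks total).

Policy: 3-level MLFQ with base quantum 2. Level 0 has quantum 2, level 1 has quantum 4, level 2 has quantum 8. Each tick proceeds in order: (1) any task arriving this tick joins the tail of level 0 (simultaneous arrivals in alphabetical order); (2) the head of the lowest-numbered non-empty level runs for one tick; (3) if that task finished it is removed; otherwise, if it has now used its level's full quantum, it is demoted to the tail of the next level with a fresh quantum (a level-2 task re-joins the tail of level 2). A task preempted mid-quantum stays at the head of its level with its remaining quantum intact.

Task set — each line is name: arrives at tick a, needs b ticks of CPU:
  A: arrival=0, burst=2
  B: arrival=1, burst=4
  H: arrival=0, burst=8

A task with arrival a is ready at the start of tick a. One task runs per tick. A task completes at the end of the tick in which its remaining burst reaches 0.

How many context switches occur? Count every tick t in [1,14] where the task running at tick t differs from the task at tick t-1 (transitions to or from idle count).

t=0: L0/L1/L2 = AH/-/- → run A
t=1: L0/L1/L2 = AHB/-/- → run A
t=2: L0/L1/L2 = HB/-/- → run H
t=3: L0/L1/L2 = HB/-/- → run H
t=4: L0/L1/L2 = B/H/- → run B
t=5: L0/L1/L2 = B/H/- → run B
t=6: L0/L1/L2 = -/HB/- → run H
t=7: L0/L1/L2 = -/HB/- → run H
t=8: L0/L1/L2 = -/HB/- → run H
t=9: L0/L1/L2 = -/HB/- → run H
t=10: L0/L1/L2 = -/B/H → run B
t=11: L0/L1/L2 = -/B/H → run B
t=12: L0/L1/L2 = -/-/H → run H
t=13: L0/L1/L2 = -/-/H → run H
t=14: (idle)

context switches = 6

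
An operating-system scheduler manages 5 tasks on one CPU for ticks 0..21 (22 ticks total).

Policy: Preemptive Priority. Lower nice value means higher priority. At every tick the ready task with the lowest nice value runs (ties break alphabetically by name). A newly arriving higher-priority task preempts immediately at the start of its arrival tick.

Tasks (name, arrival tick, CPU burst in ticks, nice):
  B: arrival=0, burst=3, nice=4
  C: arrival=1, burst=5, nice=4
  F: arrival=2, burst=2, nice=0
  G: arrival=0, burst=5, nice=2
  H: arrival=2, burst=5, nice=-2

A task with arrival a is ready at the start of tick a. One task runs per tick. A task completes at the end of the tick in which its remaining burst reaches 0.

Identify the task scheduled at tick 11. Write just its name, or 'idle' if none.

running at tick 11 = G

t=0: ready={B,G} → run G
t=1: ready={B,C,G} → run G
t=2: ready={B,C,F,G,H} → run H
t=3: ready={B,C,F,G,H} → run H
t=4: ready={B,C,F,G,H} → run H
t=5: ready={B,C,F,G,H} → run H
t=6: ready={B,C,F,G,H} → run H
t=7: ready={B,C,F,G} → run F
t=8: ready={B,C,F,G} → run F
t=9: ready={B,C,G} → run G
t=10: ready={B,C,G} → run G
t=11: ready={B,C,G} → run G
t=12: ready={B,C} → run B
t=13: ready={B,C} → run B
t=14: ready={B,C} → run B
t=15: ready={C} → run C
t=16: ready={C} → run C
t=17: ready={C} → run C
t=18: ready={C} → run C
t=19: ready={C} → run C
t=20: (idle)
t=21: (idle)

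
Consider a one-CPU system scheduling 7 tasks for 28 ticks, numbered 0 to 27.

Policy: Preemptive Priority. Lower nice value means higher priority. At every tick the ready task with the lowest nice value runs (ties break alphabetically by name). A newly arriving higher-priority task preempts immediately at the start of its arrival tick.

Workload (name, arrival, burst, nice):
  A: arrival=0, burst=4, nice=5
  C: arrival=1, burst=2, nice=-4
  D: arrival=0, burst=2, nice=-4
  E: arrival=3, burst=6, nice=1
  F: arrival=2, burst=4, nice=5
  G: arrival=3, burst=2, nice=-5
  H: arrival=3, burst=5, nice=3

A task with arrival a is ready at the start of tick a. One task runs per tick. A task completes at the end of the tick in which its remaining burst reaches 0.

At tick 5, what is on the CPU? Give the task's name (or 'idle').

running at tick 5 = D

t=0: ready={A,D} → run D
t=1: ready={A,C,D} → run C
t=2: ready={A,C,D,F} → run C
t=3: ready={A,D,E,F,G,H} → run G
t=4: ready={A,D,E,F,G,H} → run G
t=5: ready={A,D,E,F,H} → run D
t=6: ready={A,E,F,H} → run E
t=7: ready={A,E,F,H} → run E
t=8: ready={A,E,F,H} → run E
t=9: ready={A,E,F,H} → run E
t=10: ready={A,E,F,H} → run E
t=11: ready={A,E,F,H} → run E
t=12: ready={A,F,H} → run H
t=13: ready={A,F,H} → run H
t=14: ready={A,F,H} → run H
t=15: ready={A,F,H} → run H
t=16: ready={A,F,H} → run H
t=17: ready={A,F} → run A
t=18: ready={A,F} → run A
t=19: ready={A,F} → run A
t=20: ready={A,F} → run A
t=21: ready={F} → run F
t=22: ready={F} → run F
t=23: ready={F} → run F
t=24: ready={F} → run F
t=25: (idle)
t=26: (idle)
t=27: (idle)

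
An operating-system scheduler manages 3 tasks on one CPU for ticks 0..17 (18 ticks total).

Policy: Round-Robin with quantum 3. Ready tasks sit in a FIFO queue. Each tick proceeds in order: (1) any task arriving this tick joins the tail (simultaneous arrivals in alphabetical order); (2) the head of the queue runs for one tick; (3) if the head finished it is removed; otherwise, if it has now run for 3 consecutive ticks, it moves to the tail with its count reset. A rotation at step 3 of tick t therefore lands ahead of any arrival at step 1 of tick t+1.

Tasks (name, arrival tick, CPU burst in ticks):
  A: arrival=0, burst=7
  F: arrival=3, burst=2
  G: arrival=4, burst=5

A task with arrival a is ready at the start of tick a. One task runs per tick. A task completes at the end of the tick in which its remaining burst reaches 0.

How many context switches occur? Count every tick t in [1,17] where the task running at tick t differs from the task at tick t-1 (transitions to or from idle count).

context switches = 5

t=0: queue=[A] q_used=0 → run A
t=1: queue=[A] q_used=1 → run A
t=2: queue=[A] q_used=2 → run A
t=3: queue=[A,F] q_used=0 → run A
t=4: queue=[A,F,G] q_used=1 → run A
t=5: queue=[A,F,G] q_used=2 → run A
t=6: queue=[F,G,A] q_used=0 → run F
t=7: queue=[F,G,A] q_used=1 → run F
t=8: queue=[G,A] q_used=0 → run G
t=9: queue=[G,A] q_used=1 → run G
t=10: queue=[G,A] q_used=2 → run G
t=11: queue=[A,G] q_used=0 → run A
t=12: queue=[G] q_used=0 → run G
t=13: queue=[G] q_used=1 → run G
t=14: (idle)
t=15: (idle)
t=16: (idle)
t=17: (idle)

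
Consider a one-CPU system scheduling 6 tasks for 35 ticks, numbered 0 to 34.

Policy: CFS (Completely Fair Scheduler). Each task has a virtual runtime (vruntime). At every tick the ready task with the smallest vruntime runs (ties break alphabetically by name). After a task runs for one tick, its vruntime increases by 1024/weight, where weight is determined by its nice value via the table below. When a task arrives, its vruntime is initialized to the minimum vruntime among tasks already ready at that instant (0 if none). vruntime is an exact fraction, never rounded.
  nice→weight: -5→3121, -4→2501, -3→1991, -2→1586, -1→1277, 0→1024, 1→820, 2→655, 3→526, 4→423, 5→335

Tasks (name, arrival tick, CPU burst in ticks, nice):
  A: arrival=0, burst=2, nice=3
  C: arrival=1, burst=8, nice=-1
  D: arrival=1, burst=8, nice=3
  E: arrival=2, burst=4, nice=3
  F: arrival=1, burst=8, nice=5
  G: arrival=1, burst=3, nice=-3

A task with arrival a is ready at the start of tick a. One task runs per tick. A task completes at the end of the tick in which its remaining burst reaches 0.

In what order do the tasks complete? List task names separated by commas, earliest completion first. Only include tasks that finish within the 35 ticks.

completion order = A, G, C, E, D, F

t=0: vr[A=0] → run A
t=1: vr[A=512/263 C=512/263 D=512/263 F=512/263 G=512/263] → run A
t=2: vr[C=512/263 D=512/263 E=512/263 F=512/263 G=512/263] → run C
t=3: vr[C=923136/335851 D=512/263 E=512/263 F=512/263 G=512/263] → run D
t=4: vr[C=923136/335851 D=1024/263 E=512/263 F=512/263 G=512/263] → run E
t=5: vr[C=923136/335851 D=1024/263 E=1024/263 F=512/263 G=512/263] → run F
t=6: vr[C=923136/335851 D=1024/263 E=1024/263 F=440832/88105 G=512/263] → run G
t=7: vr[C=923136/335851 D=1024/263 E=1024/263 F=440832/88105 G=1288704/523633] → run G
t=8: vr[C=923136/335851 D=1024/263 E=1024/263 F=440832/88105 G=1558016/523633] → run C
t=9: vr[C=1192448/335851 D=1024/263 E=1024/263 F=440832/88105 G=1558016/523633] → run G
t=10: vr[C=1192448/335851 D=1024/263 E=1024/263 F=440832/88105] → run C
t=11: vr[C=1461760/335851 D=1024/263 E=1024/263 F=440832/88105] → run D
t=12: vr[C=1461760/335851 D=1536/263 E=1024/263 F=440832/88105] → run E
t=13: vr[C=1461760/335851 D=1536/263 E=1536/263 F=440832/88105] → run C
t=14: vr[C=1731072/335851 D=1536/263 E=1536/263 F=440832/88105] → run F
t=15: vr[C=1731072/335851 D=1536/263 E=1536/263 F=710144/88105] → run C
t=16: vr[C=2000384/335851 D=1536/263 E=1536/263 F=710144/88105] → run D
t=17: vr[C=2000384/335851 D=2048/263 E=1536/263 F=710144/88105] → run E
t=18: vr[C=2000384/335851 D=2048/263 E=2048/263 F=710144/88105] → run C
t=19: vr[C=2269696/335851 D=2048/263 E=2048/263 F=710144/88105] → run C
t=20: vr[C=2539008/335851 D=2048/263 E=2048/263 F=710144/88105] → run C
t=21: vr[D=2048/263 E=2048/263 F=710144/88105] → run D
t=22: vr[D=2560/263 E=2048/263 F=710144/88105] → run E
t=23: vr[D=2560/263 F=710144/88105] → run F
t=24: vr[D=2560/263 F=979456/88105] → run D
t=25: vr[D=3072/263 F=979456/88105] → run F
t=26: vr[D=3072/263 F=1248768/88105] → run D
t=27: vr[D=3584/263 F=1248768/88105] → run D
t=28: vr[D=4096/263 F=1248768/88105] → run F
t=29: vr[D=4096/263 F=303616/17621] → run D
t=30: vr[F=303616/17621] → run F
t=31: vr[F=1787392/88105] → run F
t=32: vr[F=2056704/88105] → run F
t=33: (idle)
t=34: (idle)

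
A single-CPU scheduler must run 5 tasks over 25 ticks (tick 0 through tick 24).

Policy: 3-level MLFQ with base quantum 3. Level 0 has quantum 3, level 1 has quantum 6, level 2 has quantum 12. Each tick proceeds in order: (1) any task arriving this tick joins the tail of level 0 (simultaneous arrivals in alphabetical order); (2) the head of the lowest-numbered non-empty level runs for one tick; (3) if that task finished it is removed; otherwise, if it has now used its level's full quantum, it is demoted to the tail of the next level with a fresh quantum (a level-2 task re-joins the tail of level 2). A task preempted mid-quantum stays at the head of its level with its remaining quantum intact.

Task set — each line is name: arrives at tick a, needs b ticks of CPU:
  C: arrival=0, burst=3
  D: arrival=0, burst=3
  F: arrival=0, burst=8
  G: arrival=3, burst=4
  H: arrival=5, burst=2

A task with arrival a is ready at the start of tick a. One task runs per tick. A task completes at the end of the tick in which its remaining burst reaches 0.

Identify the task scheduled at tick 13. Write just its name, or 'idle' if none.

t=0: L0/L1/L2 = CDF/-/- → run C
t=1: L0/L1/L2 = CDF/-/- → run C
t=2: L0/L1/L2 = CDF/-/- → run C
t=3: L0/L1/L2 = DFG/-/- → run D
t=4: L0/L1/L2 = DFG/-/- → run D
t=5: L0/L1/L2 = DFGH/-/- → run D
t=6: L0/L1/L2 = FGH/-/- → run F
t=7: L0/L1/L2 = FGH/-/- → run F
t=8: L0/L1/L2 = FGH/-/- → run F
t=9: L0/L1/L2 = GH/F/- → run G
t=10: L0/L1/L2 = GH/F/- → run G
t=11: L0/L1/L2 = GH/F/- → run G
t=12: L0/L1/L2 = H/FG/- → run H
t=13: L0/L1/L2 = H/FG/- → run H
t=14: L0/L1/L2 = -/FG/- → run F
t=15: L0/L1/L2 = -/FG/- → run F
t=16: L0/L1/L2 = -/FG/- → run F
t=17: L0/L1/L2 = -/FG/- → run F
t=18: L0/L1/L2 = -/FG/- → run F
t=19: L0/L1/L2 = -/G/- → run G
t=20: (idle)
t=21: (idle)
t=22: (idle)
t=23: (idle)
t=24: (idle)

running at tick 13 = H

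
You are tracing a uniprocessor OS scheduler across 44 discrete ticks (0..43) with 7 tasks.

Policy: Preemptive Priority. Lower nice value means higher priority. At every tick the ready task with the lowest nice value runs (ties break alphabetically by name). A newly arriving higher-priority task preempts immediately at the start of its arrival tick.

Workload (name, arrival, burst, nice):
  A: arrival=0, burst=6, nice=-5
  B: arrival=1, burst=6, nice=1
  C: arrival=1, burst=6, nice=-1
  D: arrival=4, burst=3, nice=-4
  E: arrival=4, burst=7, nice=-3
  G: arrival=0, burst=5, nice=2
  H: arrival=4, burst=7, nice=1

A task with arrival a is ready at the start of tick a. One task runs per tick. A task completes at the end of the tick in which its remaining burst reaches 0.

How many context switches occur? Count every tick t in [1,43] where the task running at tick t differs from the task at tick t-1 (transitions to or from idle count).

context switches = 7

t=0: ready={A,G} → run A
t=1: ready={A,B,C,G} → run A
t=2: ready={A,B,C,G} → run A
t=3: ready={A,B,C,G} → run A
t=4: ready={A,B,C,D,E,G,H} → run A
t=5: ready={A,B,C,D,E,G,H} → run A
t=6: ready={B,C,D,E,G,H} → run D
t=7: ready={B,C,D,E,G,H} → run D
t=8: ready={B,C,D,E,G,H} → run D
t=9: ready={B,C,E,G,H} → run E
t=10: ready={B,C,E,G,H} → run E
t=11: ready={B,C,E,G,H} → run E
t=12: ready={B,C,E,G,H} → run E
t=13: ready={B,C,E,G,H} → run E
t=14: ready={B,C,E,G,H} → run E
t=15: ready={B,C,E,G,H} → run E
t=16: ready={B,C,G,H} → run C
t=17: ready={B,C,G,H} → run C
t=18: ready={B,C,G,H} → run C
t=19: ready={B,C,G,H} → run C
t=20: ready={B,C,G,H} → run C
t=21: ready={B,C,G,H} → run C
t=22: ready={B,G,H} → run B
t=23: ready={B,G,H} → run B
t=24: ready={B,G,H} → run B
t=25: ready={B,G,H} → run B
t=26: ready={B,G,H} → run B
t=27: ready={B,G,H} → run B
t=28: ready={G,H} → run H
t=29: ready={G,H} → run H
t=30: ready={G,H} → run H
t=31: ready={G,H} → run H
t=32: ready={G,H} → run H
t=33: ready={G,H} → run H
t=34: ready={G,H} → run H
t=35: ready={G} → run G
t=36: ready={G} → run G
t=37: ready={G} → run G
t=38: ready={G} → run G
t=39: ready={G} → run G
t=40: (idle)
t=41: (idle)
t=42: (idle)
t=43: (idle)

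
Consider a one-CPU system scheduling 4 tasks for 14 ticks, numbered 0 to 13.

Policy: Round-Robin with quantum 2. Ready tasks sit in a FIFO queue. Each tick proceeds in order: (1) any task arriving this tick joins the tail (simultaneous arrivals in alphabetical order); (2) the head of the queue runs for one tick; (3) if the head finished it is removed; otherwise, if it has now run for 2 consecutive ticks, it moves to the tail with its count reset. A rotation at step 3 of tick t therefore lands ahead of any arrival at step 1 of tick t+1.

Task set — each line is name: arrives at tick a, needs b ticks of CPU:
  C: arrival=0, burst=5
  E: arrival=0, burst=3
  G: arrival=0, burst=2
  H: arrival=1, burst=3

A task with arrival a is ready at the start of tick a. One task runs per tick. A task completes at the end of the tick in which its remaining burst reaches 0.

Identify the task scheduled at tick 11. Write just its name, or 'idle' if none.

t=0: queue=[C,E,G] q_used=0 → run C
t=1: queue=[C,E,G,H] q_used=1 → run C
t=2: queue=[E,G,H,C] q_used=0 → run E
t=3: queue=[E,G,H,C] q_used=1 → run E
t=4: queue=[G,H,C,E] q_used=0 → run G
t=5: queue=[G,H,C,E] q_used=1 → run G
t=6: queue=[H,C,E] q_used=0 → run H
t=7: queue=[H,C,E] q_used=1 → run H
t=8: queue=[C,E,H] q_used=0 → run C
t=9: queue=[C,E,H] q_used=1 → run C
t=10: queue=[E,H,C] q_used=0 → run E
t=11: queue=[H,C] q_used=0 → run H
t=12: queue=[C] q_used=0 → run C
t=13: (idle)

running at tick 11 = H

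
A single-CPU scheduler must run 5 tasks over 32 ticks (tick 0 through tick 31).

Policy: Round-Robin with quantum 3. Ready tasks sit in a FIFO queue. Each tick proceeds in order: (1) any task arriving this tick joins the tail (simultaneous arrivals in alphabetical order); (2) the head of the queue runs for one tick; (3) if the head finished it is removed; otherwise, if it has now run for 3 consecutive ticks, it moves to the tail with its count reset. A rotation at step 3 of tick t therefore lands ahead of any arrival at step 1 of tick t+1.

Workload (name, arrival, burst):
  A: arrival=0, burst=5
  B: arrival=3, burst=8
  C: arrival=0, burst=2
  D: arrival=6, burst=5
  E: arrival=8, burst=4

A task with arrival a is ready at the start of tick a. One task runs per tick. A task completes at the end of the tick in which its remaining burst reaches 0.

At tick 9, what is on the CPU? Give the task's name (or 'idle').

running at tick 9 = B

t=0: queue=[A,C] q_used=0 → run A
t=1: queue=[A,C] q_used=1 → run A
t=2: queue=[A,C] q_used=2 → run A
t=3: queue=[C,A,B] q_used=0 → run C
t=4: queue=[C,A,B] q_used=1 → run C
t=5: queue=[A,B] q_used=0 → run A
t=6: queue=[A,B,D] q_used=1 → run A
t=7: queue=[B,D] q_used=0 → run B
t=8: queue=[B,D,E] q_used=1 → run B
t=9: queue=[B,D,E] q_used=2 → run B
t=10: queue=[D,E,B] q_used=0 → run D
t=11: queue=[D,E,B] q_used=1 → run D
t=12: queue=[D,E,B] q_used=2 → run D
t=13: queue=[E,B,D] q_used=0 → run E
t=14: queue=[E,B,D] q_used=1 → run E
t=15: queue=[E,B,D] q_used=2 → run E
t=16: queue=[B,D,E] q_used=0 → run B
t=17: queue=[B,D,E] q_used=1 → run B
t=18: queue=[B,D,E] q_used=2 → run B
t=19: queue=[D,E,B] q_used=0 → run D
t=20: queue=[D,E,B] q_used=1 → run D
t=21: queue=[E,B] q_used=0 → run E
t=22: queue=[B] q_used=0 → run B
t=23: queue=[B] q_used=1 → run B
t=24: (idle)
t=25: (idle)
t=26: (idle)
t=27: (idle)
t=28: (idle)
t=29: (idle)
t=30: (idle)
t=31: (idle)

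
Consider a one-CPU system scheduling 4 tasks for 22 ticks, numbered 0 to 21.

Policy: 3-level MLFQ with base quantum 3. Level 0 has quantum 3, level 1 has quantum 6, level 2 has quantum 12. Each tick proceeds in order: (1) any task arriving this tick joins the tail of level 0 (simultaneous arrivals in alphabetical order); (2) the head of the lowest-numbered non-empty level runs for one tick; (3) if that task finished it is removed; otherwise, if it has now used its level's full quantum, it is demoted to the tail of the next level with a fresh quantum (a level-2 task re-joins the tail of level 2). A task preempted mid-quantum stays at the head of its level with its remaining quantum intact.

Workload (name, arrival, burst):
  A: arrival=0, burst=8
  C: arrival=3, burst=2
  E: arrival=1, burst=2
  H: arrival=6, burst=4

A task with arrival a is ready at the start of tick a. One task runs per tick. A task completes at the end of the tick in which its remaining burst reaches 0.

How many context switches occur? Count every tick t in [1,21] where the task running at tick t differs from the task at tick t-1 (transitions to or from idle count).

t=0: L0/L1/L2 = A/-/- → run A
t=1: L0/L1/L2 = AE/-/- → run A
t=2: L0/L1/L2 = AE/-/- → run A
t=3: L0/L1/L2 = EC/A/- → run E
t=4: L0/L1/L2 = EC/A/- → run E
t=5: L0/L1/L2 = C/A/- → run C
t=6: L0/L1/L2 = CH/A/- → run C
t=7: L0/L1/L2 = H/A/- → run H
t=8: L0/L1/L2 = H/A/- → run H
t=9: L0/L1/L2 = H/A/- → run H
t=10: L0/L1/L2 = -/AH/- → run A
t=11: L0/L1/L2 = -/AH/- → run A
t=12: L0/L1/L2 = -/AH/- → run A
t=13: L0/L1/L2 = -/AH/- → run A
t=14: L0/L1/L2 = -/AH/- → run A
t=15: L0/L1/L2 = -/H/- → run H
t=16: (idle)
t=17: (idle)
t=18: (idle)
t=19: (idle)
t=20: (idle)
t=21: (idle)

context switches = 6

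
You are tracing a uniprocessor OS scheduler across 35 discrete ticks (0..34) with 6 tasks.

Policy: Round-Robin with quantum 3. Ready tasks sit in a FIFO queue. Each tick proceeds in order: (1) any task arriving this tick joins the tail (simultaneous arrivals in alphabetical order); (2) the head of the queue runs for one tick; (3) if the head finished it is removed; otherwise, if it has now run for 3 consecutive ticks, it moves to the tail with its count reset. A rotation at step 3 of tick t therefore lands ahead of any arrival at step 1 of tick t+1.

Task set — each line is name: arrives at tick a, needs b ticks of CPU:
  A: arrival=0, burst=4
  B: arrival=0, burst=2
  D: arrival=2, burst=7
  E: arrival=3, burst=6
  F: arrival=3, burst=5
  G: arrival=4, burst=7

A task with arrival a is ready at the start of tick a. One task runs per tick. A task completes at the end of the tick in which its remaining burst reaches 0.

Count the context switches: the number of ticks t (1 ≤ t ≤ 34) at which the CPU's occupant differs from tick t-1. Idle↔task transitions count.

context switches = 13

t=0: queue=[A,B] q_used=0 → run A
t=1: queue=[A,B] q_used=1 → run A
t=2: queue=[A,B,D] q_used=2 → run A
t=3: queue=[B,D,A,E,F] q_used=0 → run B
t=4: queue=[B,D,A,E,F,G] q_used=1 → run B
t=5: queue=[D,A,E,F,G] q_used=0 → run D
t=6: queue=[D,A,E,F,G] q_used=1 → run D
t=7: queue=[D,A,E,F,G] q_used=2 → run D
t=8: queue=[A,E,F,G,D] q_used=0 → run A
t=9: queue=[E,F,G,D] q_used=0 → run E
t=10: queue=[E,F,G,D] q_used=1 → run E
t=11: queue=[E,F,G,D] q_used=2 → run E
t=12: queue=[F,G,D,E] q_used=0 → run F
t=13: queue=[F,G,D,E] q_used=1 → run F
t=14: queue=[F,G,D,E] q_used=2 → run F
t=15: queue=[G,D,E,F] q_used=0 → run G
t=16: queue=[G,D,E,F] q_used=1 → run G
t=17: queue=[G,D,E,F] q_used=2 → run G
t=18: queue=[D,E,F,G] q_used=0 → run D
t=19: queue=[D,E,F,G] q_used=1 → run D
t=20: queue=[D,E,F,G] q_used=2 → run D
t=21: queue=[E,F,G,D] q_used=0 → run E
t=22: queue=[E,F,G,D] q_used=1 → run E
t=23: queue=[E,F,G,D] q_used=2 → run E
t=24: queue=[F,G,D] q_used=0 → run F
t=25: queue=[F,G,D] q_used=1 → run F
t=26: queue=[G,D] q_used=0 → run G
t=27: queue=[G,D] q_used=1 → run G
t=28: queue=[G,D] q_used=2 → run G
t=29: queue=[D,G] q_used=0 → run D
t=30: queue=[G] q_used=0 → run G
t=31: (idle)
t=32: (idle)
t=33: (idle)
t=34: (idle)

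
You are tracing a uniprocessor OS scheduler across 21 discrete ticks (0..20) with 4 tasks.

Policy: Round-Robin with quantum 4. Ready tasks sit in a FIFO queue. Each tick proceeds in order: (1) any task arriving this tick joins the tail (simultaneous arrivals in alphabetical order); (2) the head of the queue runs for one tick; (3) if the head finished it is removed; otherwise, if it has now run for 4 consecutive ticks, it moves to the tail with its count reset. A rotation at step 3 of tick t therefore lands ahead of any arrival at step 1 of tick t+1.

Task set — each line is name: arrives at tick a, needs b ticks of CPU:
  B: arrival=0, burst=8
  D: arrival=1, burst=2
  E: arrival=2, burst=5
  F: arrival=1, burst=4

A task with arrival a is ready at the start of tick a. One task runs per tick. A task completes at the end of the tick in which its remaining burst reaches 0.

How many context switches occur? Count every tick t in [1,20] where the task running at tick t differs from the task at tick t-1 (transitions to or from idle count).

context switches = 6

t=0: queue=[B] q_used=0 → run B
t=1: queue=[B,D,F] q_used=1 → run B
t=2: queue=[B,D,F,E] q_used=2 → run B
t=3: queue=[B,D,F,E] q_used=3 → run B
t=4: queue=[D,F,E,B] q_used=0 → run D
t=5: queue=[D,F,E,B] q_used=1 → run D
t=6: queue=[F,E,B] q_used=0 → run F
t=7: queue=[F,E,B] q_used=1 → run F
t=8: queue=[F,E,B] q_used=2 → run F
t=9: queue=[F,E,B] q_used=3 → run F
t=10: queue=[E,B] q_used=0 → run E
t=11: queue=[E,B] q_used=1 → run E
t=12: queue=[E,B] q_used=2 → run E
t=13: queue=[E,B] q_used=3 → run E
t=14: queue=[B,E] q_used=0 → run B
t=15: queue=[B,E] q_used=1 → run B
t=16: queue=[B,E] q_used=2 → run B
t=17: queue=[B,E] q_used=3 → run B
t=18: queue=[E] q_used=0 → run E
t=19: (idle)
t=20: (idle)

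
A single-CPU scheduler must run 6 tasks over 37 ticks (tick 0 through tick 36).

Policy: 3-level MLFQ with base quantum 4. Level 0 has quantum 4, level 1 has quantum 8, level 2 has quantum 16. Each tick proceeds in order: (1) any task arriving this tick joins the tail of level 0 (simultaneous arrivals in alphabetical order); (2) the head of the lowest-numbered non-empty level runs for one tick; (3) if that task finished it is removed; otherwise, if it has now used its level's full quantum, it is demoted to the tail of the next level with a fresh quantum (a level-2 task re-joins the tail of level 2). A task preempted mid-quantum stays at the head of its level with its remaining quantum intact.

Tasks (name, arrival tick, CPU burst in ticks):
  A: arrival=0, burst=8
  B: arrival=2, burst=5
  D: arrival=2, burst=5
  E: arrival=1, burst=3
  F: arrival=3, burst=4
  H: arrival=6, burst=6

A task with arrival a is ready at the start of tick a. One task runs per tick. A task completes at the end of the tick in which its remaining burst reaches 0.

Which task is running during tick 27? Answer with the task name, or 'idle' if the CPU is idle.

running at tick 27 = B

t=0: L0/L1/L2 = A/-/- → run A
t=1: L0/L1/L2 = AE/-/- → run A
t=2: L0/L1/L2 = AEBD/-/- → run A
t=3: L0/L1/L2 = AEBDF/-/- → run A
t=4: L0/L1/L2 = EBDF/A/- → run E
t=5: L0/L1/L2 = EBDF/A/- → run E
t=6: L0/L1/L2 = EBDFH/A/- → run E
t=7: L0/L1/L2 = BDFH/A/- → run B
t=8: L0/L1/L2 = BDFH/A/- → run B
t=9: L0/L1/L2 = BDFH/A/- → run B
t=10: L0/L1/L2 = BDFH/A/- → run B
t=11: L0/L1/L2 = DFH/AB/- → run D
t=12: L0/L1/L2 = DFH/AB/- → run D
t=13: L0/L1/L2 = DFH/AB/- → run D
t=14: L0/L1/L2 = DFH/AB/- → run D
t=15: L0/L1/L2 = FH/ABD/- → run F
t=16: L0/L1/L2 = FH/ABD/- → run F
t=17: L0/L1/L2 = FH/ABD/- → run F
t=18: L0/L1/L2 = FH/ABD/- → run F
t=19: L0/L1/L2 = H/ABD/- → run H
t=20: L0/L1/L2 = H/ABD/- → run H
t=21: L0/L1/L2 = H/ABD/- → run H
t=22: L0/L1/L2 = H/ABD/- → run H
t=23: L0/L1/L2 = -/ABDH/- → run A
t=24: L0/L1/L2 = -/ABDH/- → run A
t=25: L0/L1/L2 = -/ABDH/- → run A
t=26: L0/L1/L2 = -/ABDH/- → run A
t=27: L0/L1/L2 = -/BDH/- → run B
t=28: L0/L1/L2 = -/DH/- → run D
t=29: L0/L1/L2 = -/H/- → run H
t=30: L0/L1/L2 = -/H/- → run H
t=31: (idle)
t=32: (idle)
t=33: (idle)
t=34: (idle)
t=35: (idle)
t=36: (idle)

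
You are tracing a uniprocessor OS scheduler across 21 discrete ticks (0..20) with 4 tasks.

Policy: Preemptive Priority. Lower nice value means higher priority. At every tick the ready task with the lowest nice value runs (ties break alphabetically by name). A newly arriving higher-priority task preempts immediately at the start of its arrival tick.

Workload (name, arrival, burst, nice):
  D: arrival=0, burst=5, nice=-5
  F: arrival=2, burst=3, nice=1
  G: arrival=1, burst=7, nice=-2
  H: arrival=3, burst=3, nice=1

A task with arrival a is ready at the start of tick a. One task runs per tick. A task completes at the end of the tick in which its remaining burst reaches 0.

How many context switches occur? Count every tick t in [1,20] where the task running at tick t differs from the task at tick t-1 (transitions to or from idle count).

t=0: ready={D} → run D
t=1: ready={D,G} → run D
t=2: ready={D,F,G} → run D
t=3: ready={D,F,G,H} → run D
t=4: ready={D,F,G,H} → run D
t=5: ready={F,G,H} → run G
t=6: ready={F,G,H} → run G
t=7: ready={F,G,H} → run G
t=8: ready={F,G,H} → run G
t=9: ready={F,G,H} → run G
t=10: ready={F,G,H} → run G
t=11: ready={F,G,H} → run G
t=12: ready={F,H} → run F
t=13: ready={F,H} → run F
t=14: ready={F,H} → run F
t=15: ready={H} → run H
t=16: ready={H} → run H
t=17: ready={H} → run H
t=18: (idle)
t=19: (idle)
t=20: (idle)

context switches = 4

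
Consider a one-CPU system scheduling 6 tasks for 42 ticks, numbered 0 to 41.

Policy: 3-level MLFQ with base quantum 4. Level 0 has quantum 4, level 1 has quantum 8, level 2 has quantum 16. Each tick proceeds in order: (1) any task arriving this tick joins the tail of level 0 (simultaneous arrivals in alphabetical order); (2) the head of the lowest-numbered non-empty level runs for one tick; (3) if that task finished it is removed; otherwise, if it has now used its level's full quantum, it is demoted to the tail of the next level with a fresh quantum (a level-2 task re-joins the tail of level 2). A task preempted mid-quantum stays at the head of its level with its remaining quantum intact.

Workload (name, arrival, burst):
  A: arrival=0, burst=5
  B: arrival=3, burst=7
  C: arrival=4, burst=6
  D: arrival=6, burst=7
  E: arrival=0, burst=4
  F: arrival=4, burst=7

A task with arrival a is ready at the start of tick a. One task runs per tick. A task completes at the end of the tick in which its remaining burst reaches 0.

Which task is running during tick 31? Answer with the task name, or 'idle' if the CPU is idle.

running at tick 31 = F

t=0: L0/L1/L2 = AE/-/- → run A
t=1: L0/L1/L2 = AE/-/- → run A
t=2: L0/L1/L2 = AE/-/- → run A
t=3: L0/L1/L2 = AEB/-/- → run A
t=4: L0/L1/L2 = EBCF/A/- → run E
t=5: L0/L1/L2 = EBCF/A/- → run E
t=6: L0/L1/L2 = EBCFD/A/- → run E
t=7: L0/L1/L2 = EBCFD/A/- → run E
t=8: L0/L1/L2 = BCFD/A/- → run B
t=9: L0/L1/L2 = BCFD/A/- → run B
t=10: L0/L1/L2 = BCFD/A/- → run B
t=11: L0/L1/L2 = BCFD/A/- → run B
t=12: L0/L1/L2 = CFD/AB/- → run C
t=13: L0/L1/L2 = CFD/AB/- → run C
t=14: L0/L1/L2 = CFD/AB/- → run C
t=15: L0/L1/L2 = CFD/AB/- → run C
t=16: L0/L1/L2 = FD/ABC/- → run F
t=17: L0/L1/L2 = FD/ABC/- → run F
t=18: L0/L1/L2 = FD/ABC/- → run F
t=19: L0/L1/L2 = FD/ABC/- → run F
t=20: L0/L1/L2 = D/ABCF/- → run D
t=21: L0/L1/L2 = D/ABCF/- → run D
t=22: L0/L1/L2 = D/ABCF/- → run D
t=23: L0/L1/L2 = D/ABCF/- → run D
t=24: L0/L1/L2 = -/ABCFD/- → run A
t=25: L0/L1/L2 = -/BCFD/- → run B
t=26: L0/L1/L2 = -/BCFD/- → run B
t=27: L0/L1/L2 = -/BCFD/- → run B
t=28: L0/L1/L2 = -/CFD/- → run C
t=29: L0/L1/L2 = -/CFD/- → run C
t=30: L0/L1/L2 = -/FD/- → run F
t=31: L0/L1/L2 = -/FD/- → run F
t=32: L0/L1/L2 = -/FD/- → run F
t=33: L0/L1/L2 = -/D/- → run D
t=34: L0/L1/L2 = -/D/- → run D
t=35: L0/L1/L2 = -/D/- → run D
t=36: (idle)
t=37: (idle)
t=38: (idle)
t=39: (idle)
t=40: (idle)
t=41: (idle)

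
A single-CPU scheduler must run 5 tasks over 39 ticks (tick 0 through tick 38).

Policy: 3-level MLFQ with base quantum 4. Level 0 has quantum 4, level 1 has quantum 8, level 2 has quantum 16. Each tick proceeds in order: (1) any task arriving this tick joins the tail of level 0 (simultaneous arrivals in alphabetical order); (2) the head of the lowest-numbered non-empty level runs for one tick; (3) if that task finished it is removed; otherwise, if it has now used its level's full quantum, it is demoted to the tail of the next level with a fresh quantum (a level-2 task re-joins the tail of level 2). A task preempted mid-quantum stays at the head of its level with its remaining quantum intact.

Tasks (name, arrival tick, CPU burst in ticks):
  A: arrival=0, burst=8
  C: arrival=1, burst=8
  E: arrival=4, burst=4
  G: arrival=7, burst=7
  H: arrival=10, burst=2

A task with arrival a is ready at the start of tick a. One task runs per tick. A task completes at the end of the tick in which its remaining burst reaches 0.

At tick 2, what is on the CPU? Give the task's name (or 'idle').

t=0: L0/L1/L2 = A/-/- → run A
t=1: L0/L1/L2 = AC/-/- → run A
t=2: L0/L1/L2 = AC/-/- → run A
t=3: L0/L1/L2 = AC/-/- → run A
t=4: L0/L1/L2 = CE/A/- → run C
t=5: L0/L1/L2 = CE/A/- → run C
t=6: L0/L1/L2 = CE/A/- → run C
t=7: L0/L1/L2 = CEG/A/- → run C
t=8: L0/L1/L2 = EG/AC/- → run E
t=9: L0/L1/L2 = EG/AC/- → run E
t=10: L0/L1/L2 = EGH/AC/- → run E
t=11: L0/L1/L2 = EGH/AC/- → run E
t=12: L0/L1/L2 = GH/AC/- → run G
t=13: L0/L1/L2 = GH/AC/- → run G
t=14: L0/L1/L2 = GH/AC/- → run G
t=15: L0/L1/L2 = GH/AC/- → run G
t=16: L0/L1/L2 = H/ACG/- → run H
t=17: L0/L1/L2 = H/ACG/- → run H
t=18: L0/L1/L2 = -/ACG/- → run A
t=19: L0/L1/L2 = -/ACG/- → run A
t=20: L0/L1/L2 = -/ACG/- → run A
t=21: L0/L1/L2 = -/ACG/- → run A
t=22: L0/L1/L2 = -/CG/- → run C
t=23: L0/L1/L2 = -/CG/- → run C
t=24: L0/L1/L2 = -/CG/- → run C
t=25: L0/L1/L2 = -/CG/- → run C
t=26: L0/L1/L2 = -/G/- → run G
t=27: L0/L1/L2 = -/G/- → run G
t=28: L0/L1/L2 = -/G/- → run G
t=29: (idle)
t=30: (idle)
t=31: (idle)
t=32: (idle)
t=33: (idle)
t=34: (idle)
t=35: (idle)
t=36: (idle)
t=37: (idle)
t=38: (idle)

running at tick 2 = A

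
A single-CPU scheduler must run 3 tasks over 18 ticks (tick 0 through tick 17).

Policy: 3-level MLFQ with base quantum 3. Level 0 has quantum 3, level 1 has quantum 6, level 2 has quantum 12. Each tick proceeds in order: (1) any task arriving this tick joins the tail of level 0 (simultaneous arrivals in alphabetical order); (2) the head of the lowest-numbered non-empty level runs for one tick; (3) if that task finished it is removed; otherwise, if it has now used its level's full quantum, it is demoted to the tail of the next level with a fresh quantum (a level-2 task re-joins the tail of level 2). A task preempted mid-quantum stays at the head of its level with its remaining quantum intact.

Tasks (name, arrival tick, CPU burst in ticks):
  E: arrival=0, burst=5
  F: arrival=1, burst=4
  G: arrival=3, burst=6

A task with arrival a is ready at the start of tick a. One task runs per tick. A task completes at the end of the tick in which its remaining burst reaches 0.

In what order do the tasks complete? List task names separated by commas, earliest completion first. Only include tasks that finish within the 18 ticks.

completion order = E, F, G

t=0: L0/L1/L2 = E/-/- → run E
t=1: L0/L1/L2 = EF/-/- → run E
t=2: L0/L1/L2 = EF/-/- → run E
t=3: L0/L1/L2 = FG/E/- → run F
t=4: L0/L1/L2 = FG/E/- → run F
t=5: L0/L1/L2 = FG/E/- → run F
t=6: L0/L1/L2 = G/EF/- → run G
t=7: L0/L1/L2 = G/EF/- → run G
t=8: L0/L1/L2 = G/EF/- → run G
t=9: L0/L1/L2 = -/EFG/- → run E
t=10: L0/L1/L2 = -/EFG/- → run E
t=11: L0/L1/L2 = -/FG/- → run F
t=12: L0/L1/L2 = -/G/- → run G
t=13: L0/L1/L2 = -/G/- → run G
t=14: L0/L1/L2 = -/G/- → run G
t=15: (idle)
t=16: (idle)
t=17: (idle)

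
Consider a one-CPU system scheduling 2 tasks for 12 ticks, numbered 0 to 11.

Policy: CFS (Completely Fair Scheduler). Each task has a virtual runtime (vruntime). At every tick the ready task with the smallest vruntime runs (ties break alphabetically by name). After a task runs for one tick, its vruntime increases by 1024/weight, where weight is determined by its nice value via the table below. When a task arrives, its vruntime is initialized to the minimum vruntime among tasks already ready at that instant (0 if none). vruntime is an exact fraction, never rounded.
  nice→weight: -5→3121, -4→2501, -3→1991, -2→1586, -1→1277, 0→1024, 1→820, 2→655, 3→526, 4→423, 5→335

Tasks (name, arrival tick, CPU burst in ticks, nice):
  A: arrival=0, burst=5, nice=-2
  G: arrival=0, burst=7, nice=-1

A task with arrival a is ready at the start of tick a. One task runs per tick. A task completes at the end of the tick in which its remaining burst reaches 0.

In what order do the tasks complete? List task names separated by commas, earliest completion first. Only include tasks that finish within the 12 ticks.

completion order = A, G

t=0: vr[A=0 G=0] → run A
t=1: vr[A=512/793 G=0] → run G
t=2: vr[A=512/793 G=1024/1277] → run A
t=3: vr[A=1024/793 G=1024/1277] → run G
t=4: vr[A=1024/793 G=2048/1277] → run A
t=5: vr[A=1536/793 G=2048/1277] → run G
t=6: vr[A=1536/793 G=3072/1277] → run A
t=7: vr[A=2048/793 G=3072/1277] → run G
t=8: vr[A=2048/793 G=4096/1277] → run A
t=9: vr[G=4096/1277] → run G
t=10: vr[G=5120/1277] → run G
t=11: vr[G=6144/1277] → run G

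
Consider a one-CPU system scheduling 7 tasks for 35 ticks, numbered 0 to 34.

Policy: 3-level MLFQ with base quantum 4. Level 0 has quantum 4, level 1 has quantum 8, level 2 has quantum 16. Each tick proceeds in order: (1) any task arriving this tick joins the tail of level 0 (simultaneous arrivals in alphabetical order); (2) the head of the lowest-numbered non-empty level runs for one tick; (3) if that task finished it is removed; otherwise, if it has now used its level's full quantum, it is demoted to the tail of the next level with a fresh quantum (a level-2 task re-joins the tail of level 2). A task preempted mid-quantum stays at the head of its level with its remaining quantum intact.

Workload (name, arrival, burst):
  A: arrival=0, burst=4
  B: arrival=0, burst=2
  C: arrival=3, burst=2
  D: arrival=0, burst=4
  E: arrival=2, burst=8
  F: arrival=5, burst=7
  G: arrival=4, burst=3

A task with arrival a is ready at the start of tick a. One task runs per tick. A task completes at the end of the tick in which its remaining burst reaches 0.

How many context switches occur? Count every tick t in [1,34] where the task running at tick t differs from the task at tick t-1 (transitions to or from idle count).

t=0: L0/L1/L2 = ABD/-/- → run A
t=1: L0/L1/L2 = ABD/-/- → run A
t=2: L0/L1/L2 = ABDE/-/- → run A
t=3: L0/L1/L2 = ABDEC/-/- → run A
t=4: L0/L1/L2 = BDECG/-/- → run B
t=5: L0/L1/L2 = BDECGF/-/- → run B
t=6: L0/L1/L2 = DECGF/-/- → run D
t=7: L0/L1/L2 = DECGF/-/- → run D
t=8: L0/L1/L2 = DECGF/-/- → run D
t=9: L0/L1/L2 = DECGF/-/- → run D
t=10: L0/L1/L2 = ECGF/-/- → run E
t=11: L0/L1/L2 = ECGF/-/- → run E
t=12: L0/L1/L2 = ECGF/-/- → run E
t=13: L0/L1/L2 = ECGF/-/- → run E
t=14: L0/L1/L2 = CGF/E/- → run C
t=15: L0/L1/L2 = CGF/E/- → run C
t=16: L0/L1/L2 = GF/E/- → run G
t=17: L0/L1/L2 = GF/E/- → run G
t=18: L0/L1/L2 = GF/E/- → run G
t=19: L0/L1/L2 = F/E/- → run F
t=20: L0/L1/L2 = F/E/- → run F
t=21: L0/L1/L2 = F/E/- → run F
t=22: L0/L1/L2 = F/E/- → run F
t=23: L0/L1/L2 = -/EF/- → run E
t=24: L0/L1/L2 = -/EF/- → run E
t=25: L0/L1/L2 = -/EF/- → run E
t=26: L0/L1/L2 = -/EF/- → run E
t=27: L0/L1/L2 = -/F/- → run F
t=28: L0/L1/L2 = -/F/- → run F
t=29: L0/L1/L2 = -/F/- → run F
t=30: (idle)
t=31: (idle)
t=32: (idle)
t=33: (idle)
t=34: (idle)

context switches = 9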